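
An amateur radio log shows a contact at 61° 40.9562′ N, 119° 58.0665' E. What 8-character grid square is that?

OP91xq63

Shift to the Maidenhead origin (180°W, 90°S): lon 299.96778, lat 151.68260.
Field (20°×10°, letters A–R): lon ⌊299.96778/20⌋ = 14 → O; lat ⌊151.68260/10⌋ = 15 → P.
Square (2°×1°, digits 0–9): lon ⌊19.96778/2⌋ = 9; lat ⌊1.68260/1⌋ = 1.
Subsquare (5′×2.5′, letters a–x): lon ⌊1.96778/0.0833333⌋ = 23 → x; lat ⌊0.68260/0.0416667⌋ = 16 → q.
Extended square (30″×15″, digits 0–9): lon ⌊0.05111/0.00833333⌋ = 6; lat ⌊0.01594/0.00416667⌋ = 3.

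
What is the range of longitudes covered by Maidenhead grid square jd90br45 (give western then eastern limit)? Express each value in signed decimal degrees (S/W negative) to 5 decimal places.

18.11667, 18.12500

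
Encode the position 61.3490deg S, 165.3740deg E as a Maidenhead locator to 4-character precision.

Shift to the Maidenhead origin (180°W, 90°S): lon 345.37, lat 28.65.
Field (20°×10°, letters A–R): 345.37/20 → 17 → R, 28.65/10 → 2 → C; chars RC.
Square (2°×1°, digits 0–9): 5.37/2 → 2, 8.65/1 → 8; chars 28.

RC28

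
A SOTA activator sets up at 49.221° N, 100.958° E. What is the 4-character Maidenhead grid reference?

ON09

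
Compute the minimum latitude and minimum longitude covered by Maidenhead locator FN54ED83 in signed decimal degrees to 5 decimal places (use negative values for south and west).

Field F=5, N=13: +5·20° lon, +13·10° lat → SW at lon -80°, lat 40°.
Square 5, 4: +5·2° lon, +4·1° lat → SW at lon -70°, lat 44°.
Subsquare e=4, d=3: +4·0.0833333° lon, +3·0.0416667° lat → SW at lon -69.6667°, lat 44.125°.
Extended square 8, 3: +8·0.00833333° lon, +3·0.00416667° lat → SW at lon -69.6°, lat 44.1375°.
latitude 44.13750, longitude -69.60000.

44.13750, -69.60000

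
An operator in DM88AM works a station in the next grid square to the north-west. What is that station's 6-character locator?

Longitude subsquare a = 0; −1 → -1, wraps to 23 = x, carry into square.
Longitude square 8; −1 → 7.
Latitude subsquare m = 12; +1 → 13 = n.

DM78xn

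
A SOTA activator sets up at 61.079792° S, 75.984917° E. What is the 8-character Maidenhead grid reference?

Offset from 180°W / 90°S: lon 255.98492°, lat 28.92021°.
Field: lon ⌊255.98492/20⌋ = 12 → M; lat ⌊28.92021/10⌋ = 2 → C.
Square: lon ⌊15.98492/2⌋ = 7; lat ⌊8.92021/1⌋ = 8.
Subsquare: lon ⌊1.98492/0.0833333⌋ = 23 → x; lat ⌊0.92021/0.0416667⌋ = 22 → w.
Extended square: lon ⌊0.06825/0.00833333⌋ = 8; lat ⌊0.00354/0.00416667⌋ = 0.

MC78xw80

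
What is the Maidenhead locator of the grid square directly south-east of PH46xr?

Longitude subsquare x = 23; +1 → 24, wraps to 0 = a, carry into square.
Longitude square 4; +1 → 5.
Latitude subsquare r = 17; −1 → 16 = q.

PH56aq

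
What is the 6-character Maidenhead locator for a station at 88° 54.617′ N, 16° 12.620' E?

Shift to the Maidenhead origin (180°W, 90°S): lon 196.2103, lat 178.9103.
Field: 196.2103/20 → 9 → J, 178.9103/10 → 17 → R; chars JR.
Square: 16.2103/2 → 8, 8.9103/1 → 8; chars 88.
Subsquare: 0.2103/0.0833333 → 2 → c, 0.9103/0.0416667 → 21 → v; chars cv.

JR88cv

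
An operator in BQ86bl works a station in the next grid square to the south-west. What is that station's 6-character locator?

BQ86ak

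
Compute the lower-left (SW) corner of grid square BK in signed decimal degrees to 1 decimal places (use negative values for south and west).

10.0, -160.0

Field B=1, K=10: +1·20° lon, +10·10° lat → SW at lon -160°, lat 10°.
latitude 10.0, longitude -160.0.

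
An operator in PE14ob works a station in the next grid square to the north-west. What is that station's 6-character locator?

Longitude subsquare o = 14; −1 → 13 = n.
Latitude subsquare b = 1; +1 → 2 = c.

PE14nc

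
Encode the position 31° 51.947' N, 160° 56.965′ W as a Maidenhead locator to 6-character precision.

AM91mu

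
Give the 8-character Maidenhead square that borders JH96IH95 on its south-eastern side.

Longitude extended square 9; +1 → 10, wraps to 0, carry into subsquare.
Longitude subsquare i = 8; +1 → 9 = j.
Latitude extended square 5; −1 → 4.

JH96jh04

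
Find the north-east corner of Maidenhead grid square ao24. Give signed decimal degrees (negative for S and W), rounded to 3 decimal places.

55.000, -174.000

Field A=0, O=14: +0·20° lon, +14·10° lat → SW at lon -180°, lat 50°.
Square 2, 4: +2·2° lon, +4·1° lat → SW at lon -176°, lat 54°.
Cell spans 2° lon × 1° lat. NE corner is SW corner plus one full cell.
latitude 55.000, longitude -174.000.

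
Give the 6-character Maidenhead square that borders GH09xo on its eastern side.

Longitude subsquare x = 23; +1 → 24, wraps to 0 = a, carry into square.
Longitude square 0; +1 → 1.
The latitude characters are unchanged.

GH19ao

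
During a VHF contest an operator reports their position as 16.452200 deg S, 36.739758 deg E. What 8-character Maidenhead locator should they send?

Add 180° to longitude and 90° to latitude: 216.73976, 73.54780.
Field (20°×10°, letters A–R): 216.73976/20 → 10 → K, 73.54780/10 → 7 → H; chars KH.
Square (2°×1°, digits 0–9): 16.73976/2 → 8, 3.54780/1 → 3; chars 83.
Subsquare (5′×2.5′, letters a–x): 0.73976/0.0833333 → 8 → i, 0.54780/0.0416667 → 13 → n; chars in.
Extended square (30″×15″, digits 0–9): 0.07309/0.00833333 → 8, 0.00613/0.00416667 → 1; chars 81.

KH83in81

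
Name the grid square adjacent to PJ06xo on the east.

Longitude subsquare x = 23; +1 → 24, wraps to 0 = a, carry into square.
Longitude square 0; +1 → 1.
The latitude characters are unchanged.

PJ16ao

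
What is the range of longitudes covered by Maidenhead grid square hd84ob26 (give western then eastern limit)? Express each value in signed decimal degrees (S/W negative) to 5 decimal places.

-22.81667, -22.80833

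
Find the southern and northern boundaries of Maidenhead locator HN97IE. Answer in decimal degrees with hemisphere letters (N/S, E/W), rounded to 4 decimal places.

Field H=7, N=13: +7·20° lon, +13·10° lat → SW at lon -40°, lat 40°.
Square 9, 7: +9·2° lon, +7·1° lat → SW at lon -22°, lat 47°.
Subsquare i=8, e=4: +8·0.0833333° lon, +4·0.0416667° lat → SW at lon -21.3333°, lat 47.1667°.
Cell spans 0.0833333° lon × 0.0416667° lat.
south 47.1667° N, north 47.2083° N.

47.1667° N, 47.2083° N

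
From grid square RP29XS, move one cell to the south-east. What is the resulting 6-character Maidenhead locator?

Longitude subsquare x = 23; +1 → 24, wraps to 0 = a, carry into square.
Longitude square 2; +1 → 3.
Latitude subsquare s = 18; −1 → 17 = r.

RP39ar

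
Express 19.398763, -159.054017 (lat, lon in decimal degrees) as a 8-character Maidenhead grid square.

BK09lj35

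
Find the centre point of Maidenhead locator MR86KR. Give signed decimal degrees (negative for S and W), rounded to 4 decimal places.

86.7292, 76.8750

Field M=12, R=17: +12·20° lon, +17·10° lat → SW at lon 60°, lat 80°.
Square 8, 6: +8·2° lon, +6·1° lat → SW at lon 76°, lat 86°.
Subsquare k=10, r=17: +10·0.0833333° lon, +17·0.0416667° lat → SW at lon 76.8333°, lat 86.7083°.
Cell spans 0.0833333° lon × 0.0416667° lat. Centre is SW corner plus half of each.
latitude 86.7292, longitude 76.8750.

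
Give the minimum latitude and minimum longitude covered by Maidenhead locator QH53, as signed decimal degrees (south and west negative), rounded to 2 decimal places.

Field Q=16, H=7: +16·20° lon, +7·10° lat → SW at lon 140°, lat -20°.
Square 5, 3: +5·2° lon, +3·1° lat → SW at lon 150°, lat -17°.
latitude -17.00, longitude 150.00.

-17.00, 150.00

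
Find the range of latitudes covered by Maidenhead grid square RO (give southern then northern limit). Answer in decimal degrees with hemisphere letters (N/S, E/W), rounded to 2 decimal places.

Field R=17, O=14: +17·20° lon, +14·10° lat → SW at lon 160°, lat 50°.
Cell spans 20° lon × 10° lat.
south 50.00° N, north 60.00° N.

50.00° N, 60.00° N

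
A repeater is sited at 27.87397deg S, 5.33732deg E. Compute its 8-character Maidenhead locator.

JG22qd00

Add 180° to longitude and 90° to latitude: 185.33732, 62.12603.
Field: 185.33732/20 → 9 → J, 62.12603/10 → 6 → G; chars JG.
Square: 5.33732/2 → 2, 2.12603/1 → 2; chars 22.
Subsquare: 1.33732/0.0833333 → 16 → q, 0.12603/0.0416667 → 3 → d; chars qd.
Extended square: 0.00399/0.00833333 → 0, 0.00103/0.00416667 → 0; chars 00.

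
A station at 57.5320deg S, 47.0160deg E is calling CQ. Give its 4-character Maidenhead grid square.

Offset from 180°W / 90°S: lon 227.02°, lat 32.47°.
Field: 227.02/20 → 11 → L, 32.47/10 → 3 → D; chars LD.
Square: 7.02/2 → 3, 2.47/1 → 2; chars 32.

LD32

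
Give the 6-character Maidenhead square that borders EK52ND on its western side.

EK52md

Longitude subsquare n = 13; −1 → 12 = m.
The latitude characters are unchanged.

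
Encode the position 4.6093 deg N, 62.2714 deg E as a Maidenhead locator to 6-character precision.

Add 180° to longitude and 90° to latitude: 242.2714, 94.6093.
Field: lon ⌊242.2714/20⌋ = 12 → M; lat ⌊94.6093/10⌋ = 9 → J.
Square: lon ⌊2.2714/2⌋ = 1; lat ⌊4.6093/1⌋ = 4.
Subsquare: lon ⌊0.2714/0.0833333⌋ = 3 → d; lat ⌊0.6093/0.0416667⌋ = 14 → o.

MJ14do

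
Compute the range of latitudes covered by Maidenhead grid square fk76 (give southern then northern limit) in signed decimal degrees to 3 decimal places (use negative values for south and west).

Field F=5, K=10: +5·20° lon, +10·10° lat → SW at lon -80°, lat 10°.
Square 7, 6: +7·2° lon, +6·1° lat → SW at lon -66°, lat 16°.
Cell spans 2° lon × 1° lat.
south 16.000, north 17.000.

16.000, 17.000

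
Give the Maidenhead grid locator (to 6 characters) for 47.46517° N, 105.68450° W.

Shift to the Maidenhead origin (180°W, 90°S): lon 74.3155, lat 137.4652.
Field: 74.3155/20 → 3 → D, 137.4652/10 → 13 → N; chars DN.
Square: 14.3155/2 → 7, 7.4652/1 → 7; chars 77.
Subsquare: 0.3155/0.0833333 → 3 → d, 0.4652/0.0416667 → 11 → l; chars dl.

DN77dl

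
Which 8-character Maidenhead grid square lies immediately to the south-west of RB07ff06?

RB07ef95

Longitude extended square 0; −1 → -1, wraps to 9, carry into subsquare.
Longitude subsquare f = 5; −1 → 4 = e.
Latitude extended square 6; −1 → 5.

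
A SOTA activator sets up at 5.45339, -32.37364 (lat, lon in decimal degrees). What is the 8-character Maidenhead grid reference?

HJ35tk58

Offset from 180°W / 90°S: lon 147.62636°, lat 95.45339°.
Field: 147.62636/20 → 7 → H, 95.45339/10 → 9 → J; chars HJ.
Square: 7.62636/2 → 3, 5.45339/1 → 5; chars 35.
Subsquare: 1.62636/0.0833333 → 19 → t, 0.45339/0.0416667 → 10 → k; chars tk.
Extended square: 0.04303/0.00833333 → 5, 0.03672/0.00416667 → 8; chars 58.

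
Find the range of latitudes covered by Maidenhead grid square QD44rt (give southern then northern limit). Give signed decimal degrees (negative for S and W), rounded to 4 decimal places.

Field Q=16, D=3: +16·20° lon, +3·10° lat → SW at lon 140°, lat -60°.
Square 4, 4: +4·2° lon, +4·1° lat → SW at lon 148°, lat -56°.
Subsquare r=17, t=19: +17·0.0833333° lon, +19·0.0416667° lat → SW at lon 149.417°, lat -55.2083°.
Cell spans 0.0833333° lon × 0.0416667° lat.
south -55.2083, north -55.1667.

-55.2083, -55.1667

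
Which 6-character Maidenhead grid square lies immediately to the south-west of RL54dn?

RL54cm

Longitude subsquare d = 3; −1 → 2 = c.
Latitude subsquare n = 13; −1 → 12 = m.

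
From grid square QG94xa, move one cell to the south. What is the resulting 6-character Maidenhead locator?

QG93xx

Latitude subsquare a = 0; −1 → -1, wraps to 23 = x, carry into square.
Latitude square 4; −1 → 3.
The longitude characters are unchanged.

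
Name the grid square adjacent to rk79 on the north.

Latitude square 9; +1 → 10, wraps to 0, carry into field.
Latitude field K = 10; +1 → 11 = L.
The longitude characters are unchanged.

RL70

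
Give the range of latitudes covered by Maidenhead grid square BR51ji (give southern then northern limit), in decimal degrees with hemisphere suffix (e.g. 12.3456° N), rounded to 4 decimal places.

81.3333° N, 81.3750° N

Field B=1, R=17: +1·20° lon, +17·10° lat → SW at lon -160°, lat 80°.
Square 5, 1: +5·2° lon, +1·1° lat → SW at lon -150°, lat 81°.
Subsquare j=9, i=8: +9·0.0833333° lon, +8·0.0416667° lat → SW at lon -149.25°, lat 81.3333°.
Cell spans 0.0833333° lon × 0.0416667° lat.
south 81.3333° N, north 81.3750° N.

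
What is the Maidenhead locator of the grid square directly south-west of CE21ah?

CE11xg

Longitude subsquare a = 0; −1 → -1, wraps to 23 = x, carry into square.
Longitude square 2; −1 → 1.
Latitude subsquare h = 7; −1 → 6 = g.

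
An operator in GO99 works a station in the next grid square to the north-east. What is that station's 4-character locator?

HP00

Longitude square 9; +1 → 10, wraps to 0, carry into field.
Longitude field G = 6; +1 → 7 = H.
Latitude square 9; +1 → 10, wraps to 0, carry into field.
Latitude field O = 14; +1 → 15 = P.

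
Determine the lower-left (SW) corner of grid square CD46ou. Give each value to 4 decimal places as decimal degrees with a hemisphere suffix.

53.1667° S, 130.8333° W

Field C=2, D=3: +2·20° lon, +3·10° lat → SW at lon -140°, lat -60°.
Square 4, 6: +4·2° lon, +6·1° lat → SW at lon -132°, lat -54°.
Subsquare o=14, u=20: +14·0.0833333° lon, +20·0.0416667° lat → SW at lon -130.833°, lat -53.1667°.
latitude 53.1667° S, longitude 130.8333° W.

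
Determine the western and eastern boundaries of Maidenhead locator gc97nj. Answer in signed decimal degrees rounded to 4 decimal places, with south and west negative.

Field G=6, C=2: +6·20° lon, +2·10° lat → SW at lon -60°, lat -70°.
Square 9, 7: +9·2° lon, +7·1° lat → SW at lon -42°, lat -63°.
Subsquare n=13, j=9: +13·0.0833333° lon, +9·0.0416667° lat → SW at lon -40.9167°, lat -62.625°.
Cell spans 0.0833333° lon × 0.0416667° lat.
west -40.9167, east -40.8333.

-40.9167, -40.8333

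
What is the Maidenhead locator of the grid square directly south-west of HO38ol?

Longitude subsquare o = 14; −1 → 13 = n.
Latitude subsquare l = 11; −1 → 10 = k.

HO38nk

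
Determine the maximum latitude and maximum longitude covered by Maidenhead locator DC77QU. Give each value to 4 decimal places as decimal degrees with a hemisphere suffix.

62.1250° S, 104.5833° W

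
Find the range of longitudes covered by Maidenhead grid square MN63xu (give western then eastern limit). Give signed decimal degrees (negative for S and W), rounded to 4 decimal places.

Field M=12, N=13: +12·20° lon, +13·10° lat → SW at lon 60°, lat 40°.
Square 6, 3: +6·2° lon, +3·1° lat → SW at lon 72°, lat 43°.
Subsquare x=23, u=20: +23·0.0833333° lon, +20·0.0416667° lat → SW at lon 73.9167°, lat 43.8333°.
Cell spans 0.0833333° lon × 0.0416667° lat.
west 73.9167, east 74.0000.

73.9167, 74.0000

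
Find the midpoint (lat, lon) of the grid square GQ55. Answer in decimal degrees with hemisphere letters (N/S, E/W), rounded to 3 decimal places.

75.500° N, 49.000° W

Field G=6, Q=16: +6·20° lon, +16·10° lat → SW at lon -60°, lat 70°.
Square 5, 5: +5·2° lon, +5·1° lat → SW at lon -50°, lat 75°.
Cell spans 2° lon × 1° lat. Centre is SW corner plus half of each.
latitude 75.500° N, longitude 49.000° W.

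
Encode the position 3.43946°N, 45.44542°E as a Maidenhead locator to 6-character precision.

LJ23rk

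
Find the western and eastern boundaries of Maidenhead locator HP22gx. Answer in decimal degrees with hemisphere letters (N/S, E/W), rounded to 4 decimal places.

35.5000° W, 35.4167° W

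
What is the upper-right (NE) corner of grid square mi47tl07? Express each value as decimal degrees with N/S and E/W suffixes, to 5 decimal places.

2.50833° S, 69.59167° E

Field M=12, I=8: +12·20° lon, +8·10° lat → SW at lon 60°, lat -10°.
Square 4, 7: +4·2° lon, +7·1° lat → SW at lon 68°, lat -3°.
Subsquare t=19, l=11: +19·0.0833333° lon, +11·0.0416667° lat → SW at lon 69.5833°, lat -2.54167°.
Extended square 0, 7: +0·0.00833333° lon, +7·0.00416667° lat → SW at lon 69.5833°, lat -2.5125°.
Cell spans 0.00833333° lon × 0.00416667° lat. NE corner is SW corner plus one full cell.
latitude 2.50833° S, longitude 69.59167° E.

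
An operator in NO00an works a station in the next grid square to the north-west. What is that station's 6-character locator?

Longitude subsquare a = 0; −1 → -1, wraps to 23 = x, carry into square.
Longitude square 0; −1 → -1, wraps to 9, carry into field.
Longitude field N = 13; −1 → 12 = M.
Latitude subsquare n = 13; +1 → 14 = o.

MO90xo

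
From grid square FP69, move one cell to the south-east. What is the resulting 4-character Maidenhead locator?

Longitude square 6; +1 → 7.
Latitude square 9; −1 → 8.

FP78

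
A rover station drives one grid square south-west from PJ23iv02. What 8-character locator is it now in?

PJ23hv91

Longitude extended square 0; −1 → -1, wraps to 9, carry into subsquare.
Longitude subsquare i = 8; −1 → 7 = h.
Latitude extended square 2; −1 → 1.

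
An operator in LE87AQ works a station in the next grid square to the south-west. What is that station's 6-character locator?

Longitude subsquare a = 0; −1 → -1, wraps to 23 = x, carry into square.
Longitude square 8; −1 → 7.
Latitude subsquare q = 16; −1 → 15 = p.

LE77xp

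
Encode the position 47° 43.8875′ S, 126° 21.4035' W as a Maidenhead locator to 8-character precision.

CE62tg74

Shift to the Maidenhead origin (180°W, 90°S): lon 53.64328, lat 42.26854.
Field (20°×10°, letters A–R): lon ⌊53.64328/20⌋ = 2 → C; lat ⌊42.26854/10⌋ = 4 → E.
Square (2°×1°, digits 0–9): lon ⌊13.64328/2⌋ = 6; lat ⌊2.26854/1⌋ = 2.
Subsquare (5′×2.5′, letters a–x): lon ⌊1.64328/0.0833333⌋ = 19 → t; lat ⌊0.26854/0.0416667⌋ = 6 → g.
Extended square (30″×15″, digits 0–9): lon ⌊0.05994/0.00833333⌋ = 7; lat ⌊0.01854/0.00416667⌋ = 4.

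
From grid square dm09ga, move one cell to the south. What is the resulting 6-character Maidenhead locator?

DM08gx

Latitude subsquare a = 0; −1 → -1, wraps to 23 = x, carry into square.
Latitude square 9; −1 → 8.
The longitude characters are unchanged.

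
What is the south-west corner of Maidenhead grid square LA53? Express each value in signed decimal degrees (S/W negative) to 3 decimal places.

Field L=11, A=0: +11·20° lon, +0·10° lat → SW at lon 40°, lat -90°.
Square 5, 3: +5·2° lon, +3·1° lat → SW at lon 50°, lat -87°.
latitude -87.000, longitude 50.000.

-87.000, 50.000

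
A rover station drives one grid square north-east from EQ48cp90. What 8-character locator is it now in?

EQ48dp01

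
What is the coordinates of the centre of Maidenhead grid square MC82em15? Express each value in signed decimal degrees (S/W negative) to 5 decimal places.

-67.47708, 76.34583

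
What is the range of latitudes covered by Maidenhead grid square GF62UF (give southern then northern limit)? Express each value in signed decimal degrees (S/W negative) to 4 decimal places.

-37.7917, -37.7500

Field G=6, F=5: +6·20° lon, +5·10° lat → SW at lon -60°, lat -40°.
Square 6, 2: +6·2° lon, +2·1° lat → SW at lon -48°, lat -38°.
Subsquare u=20, f=5: +20·0.0833333° lon, +5·0.0416667° lat → SW at lon -46.3333°, lat -37.7917°.
Cell spans 0.0833333° lon × 0.0416667° lat.
south -37.7917, north -37.7500.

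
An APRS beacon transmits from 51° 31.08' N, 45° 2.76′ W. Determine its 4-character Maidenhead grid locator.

GO71

Shift to the Maidenhead origin (180°W, 90°S): lon 134.95, lat 141.52.
Field: 134.95/20 → 6 → G, 141.52/10 → 14 → O; chars GO.
Square: 14.95/2 → 7, 1.52/1 → 1; chars 71.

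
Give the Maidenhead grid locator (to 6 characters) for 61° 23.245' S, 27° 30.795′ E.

KC38so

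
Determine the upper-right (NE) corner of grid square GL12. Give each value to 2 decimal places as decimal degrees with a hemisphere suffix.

23.00° N, 56.00° W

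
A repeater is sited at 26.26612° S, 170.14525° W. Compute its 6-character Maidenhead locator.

AG43wr

Shift to the Maidenhead origin (180°W, 90°S): lon 9.8547, lat 63.7339.
Field (20°×10°, letters A–R): lon ⌊9.8547/20⌋ = 0 → A; lat ⌊63.7339/10⌋ = 6 → G.
Square (2°×1°, digits 0–9): lon ⌊9.8547/2⌋ = 4; lat ⌊3.7339/1⌋ = 3.
Subsquare (5′×2.5′, letters a–x): lon ⌊1.8547/0.0833333⌋ = 22 → w; lat ⌊0.7339/0.0416667⌋ = 17 → r.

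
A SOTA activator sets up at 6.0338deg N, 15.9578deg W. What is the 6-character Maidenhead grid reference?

Add 180° to longitude and 90° to latitude: 164.0422, 96.0338.
Field (20°×10°, letters A–R): 164.0422/20 → 8 → I, 96.0338/10 → 9 → J; chars IJ.
Square (2°×1°, digits 0–9): 4.0422/2 → 2, 6.0338/1 → 6; chars 26.
Subsquare (5′×2.5′, letters a–x): 0.0422/0.0833333 → 0 → a, 0.0338/0.0416667 → 0 → a; chars aa.

IJ26aa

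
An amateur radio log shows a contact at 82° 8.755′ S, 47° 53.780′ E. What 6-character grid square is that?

LA37wu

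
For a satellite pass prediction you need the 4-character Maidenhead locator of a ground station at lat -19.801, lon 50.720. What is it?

Offset from 180°W / 90°S: lon 230.72°, lat 70.20°.
Field: 230.72/20 → 11 → L, 70.20/10 → 7 → H; chars LH.
Square: 10.72/2 → 5, 0.20/1 → 0; chars 50.

LH50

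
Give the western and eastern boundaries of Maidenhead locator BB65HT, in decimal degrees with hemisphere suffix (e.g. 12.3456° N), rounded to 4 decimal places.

Field B=1, B=1: +1·20° lon, +1·10° lat → SW at lon -160°, lat -80°.
Square 6, 5: +6·2° lon, +5·1° lat → SW at lon -148°, lat -75°.
Subsquare h=7, t=19: +7·0.0833333° lon, +19·0.0416667° lat → SW at lon -147.417°, lat -74.2083°.
Cell spans 0.0833333° lon × 0.0416667° lat.
west 147.4167° W, east 147.3333° W.

147.4167° W, 147.3333° W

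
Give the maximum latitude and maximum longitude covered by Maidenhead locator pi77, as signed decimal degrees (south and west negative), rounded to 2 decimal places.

-2.00, 136.00

Field P=15, I=8: +15·20° lon, +8·10° lat → SW at lon 120°, lat -10°.
Square 7, 7: +7·2° lon, +7·1° lat → SW at lon 134°, lat -3°.
Cell spans 2° lon × 1° lat. NE corner is SW corner plus one full cell.
latitude -2.00, longitude 136.00.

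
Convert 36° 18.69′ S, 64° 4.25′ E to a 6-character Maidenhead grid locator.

Add 180° to longitude and 90° to latitude: 244.0708, 53.6885.
Field: 244.0708/20 → 12 → M, 53.6885/10 → 5 → F; chars MF.
Square: 4.0708/2 → 2, 3.6885/1 → 3; chars 23.
Subsquare: 0.0708/0.0833333 → 0 → a, 0.6885/0.0416667 → 16 → q; chars aq.

MF23aq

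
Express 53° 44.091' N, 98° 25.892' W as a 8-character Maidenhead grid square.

EO03sr86

Add 180° to longitude and 90° to latitude: 81.56847, 143.73485.
Field (20°×10°, letters A–R): 81.56847/20 → 4 → E, 143.73485/10 → 14 → O; chars EO.
Square (2°×1°, digits 0–9): 1.56847/2 → 0, 3.73485/1 → 3; chars 03.
Subsquare (5′×2.5′, letters a–x): 1.56847/0.0833333 → 18 → s, 0.73485/0.0416667 → 17 → r; chars sr.
Extended square (30″×15″, digits 0–9): 0.06847/0.00833333 → 8, 0.02652/0.00416667 → 6; chars 86.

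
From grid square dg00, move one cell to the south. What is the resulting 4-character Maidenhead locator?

DF09

Latitude square 0; −1 → -1, wraps to 9, carry into field.
Latitude field G = 6; −1 → 5 = F.
The longitude characters are unchanged.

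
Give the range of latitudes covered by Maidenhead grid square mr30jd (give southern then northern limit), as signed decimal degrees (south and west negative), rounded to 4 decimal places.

80.1250, 80.1667

Field M=12, R=17: +12·20° lon, +17·10° lat → SW at lon 60°, lat 80°.
Square 3, 0: +3·2° lon, +0·1° lat → SW at lon 66°, lat 80°.
Subsquare j=9, d=3: +9·0.0833333° lon, +3·0.0416667° lat → SW at lon 66.75°, lat 80.125°.
Cell spans 0.0833333° lon × 0.0416667° lat.
south 80.1250, north 80.1667.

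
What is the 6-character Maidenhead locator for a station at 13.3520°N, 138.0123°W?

CK03xi

Shift to the Maidenhead origin (180°W, 90°S): lon 41.9877, lat 103.3520.
Field: 41.9877/20 → 2 → C, 103.3520/10 → 10 → K; chars CK.
Square: 1.9877/2 → 0, 3.3520/1 → 3; chars 03.
Subsquare: 1.9877/0.0833333 → 23 → x, 0.3520/0.0416667 → 8 → i; chars xi.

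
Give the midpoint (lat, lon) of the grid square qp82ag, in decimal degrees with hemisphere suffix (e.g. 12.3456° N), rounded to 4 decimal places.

Field Q=16, P=15: +16·20° lon, +15·10° lat → SW at lon 140°, lat 60°.
Square 8, 2: +8·2° lon, +2·1° lat → SW at lon 156°, lat 62°.
Subsquare a=0, g=6: +0·0.0833333° lon, +6·0.0416667° lat → SW at lon 156°, lat 62.25°.
Cell spans 0.0833333° lon × 0.0416667° lat. Centre is SW corner plus half of each.
latitude 62.2708° N, longitude 156.0417° E.

62.2708° N, 156.0417° E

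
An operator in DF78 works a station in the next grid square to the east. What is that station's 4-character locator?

DF88

Longitude square 7; +1 → 8.
The latitude characters are unchanged.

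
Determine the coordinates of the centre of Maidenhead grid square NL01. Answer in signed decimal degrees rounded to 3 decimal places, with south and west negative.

21.500, 81.000

Field N=13, L=11: +13·20° lon, +11·10° lat → SW at lon 80°, lat 20°.
Square 0, 1: +0·2° lon, +1·1° lat → SW at lon 80°, lat 21°.
Cell spans 2° lon × 1° lat. Centre is SW corner plus half of each.
latitude 21.500, longitude 81.000.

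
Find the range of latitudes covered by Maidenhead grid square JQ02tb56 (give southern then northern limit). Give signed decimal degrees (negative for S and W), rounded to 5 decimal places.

Field J=9, Q=16: +9·20° lon, +16·10° lat → SW at lon 0°, lat 70°.
Square 0, 2: +0·2° lon, +2·1° lat → SW at lon 0°, lat 72°.
Subsquare t=19, b=1: +19·0.0833333° lon, +1·0.0416667° lat → SW at lon 1.58333°, lat 72.0417°.
Extended square 5, 6: +5·0.00833333° lon, +6·0.00416667° lat → SW at lon 1.625°, lat 72.0667°.
Cell spans 0.00833333° lon × 0.00416667° lat.
south 72.06667, north 72.07083.

72.06667, 72.07083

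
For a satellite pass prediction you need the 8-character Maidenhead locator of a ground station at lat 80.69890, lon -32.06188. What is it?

HR30xq27

Offset from 180°W / 90°S: lon 147.93812°, lat 170.69890°.
Field (20°×10°, letters A–R): 147.93812/20 → 7 → H, 170.69890/10 → 17 → R; chars HR.
Square (2°×1°, digits 0–9): 7.93812/2 → 3, 0.69890/1 → 0; chars 30.
Subsquare (5′×2.5′, letters a–x): 1.93812/0.0833333 → 23 → x, 0.69890/0.0416667 → 16 → q; chars xq.
Extended square (30″×15″, digits 0–9): 0.02145/0.00833333 → 2, 0.03223/0.00416667 → 7; chars 27.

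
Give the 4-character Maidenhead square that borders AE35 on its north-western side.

AE26

Longitude square 3; −1 → 2.
Latitude square 5; +1 → 6.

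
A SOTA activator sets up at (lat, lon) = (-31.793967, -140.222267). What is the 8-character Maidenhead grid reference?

BF98ve39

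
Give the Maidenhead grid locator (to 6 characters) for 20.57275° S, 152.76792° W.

Shift to the Maidenhead origin (180°W, 90°S): lon 27.2321, lat 69.4273.
Field: lon ⌊27.2321/20⌋ = 1 → B; lat ⌊69.4273/10⌋ = 6 → G.
Square: lon ⌊7.2321/2⌋ = 3; lat ⌊9.4273/1⌋ = 9.
Subsquare: lon ⌊1.2321/0.0833333⌋ = 14 → o; lat ⌊0.4273/0.0416667⌋ = 10 → k.

BG39ok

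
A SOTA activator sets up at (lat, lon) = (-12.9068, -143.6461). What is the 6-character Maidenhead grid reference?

BH87ec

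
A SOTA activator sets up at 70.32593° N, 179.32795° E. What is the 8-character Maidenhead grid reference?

RQ90ph98

Add 180° to longitude and 90° to latitude: 359.32795, 160.32593.
Field: 359.32795/20 → 17 → R, 160.32593/10 → 16 → Q; chars RQ.
Square: 19.32795/2 → 9, 0.32593/1 → 0; chars 90.
Subsquare: 1.32795/0.0833333 → 15 → p, 0.32593/0.0416667 → 7 → h; chars ph.
Extended square: 0.07795/0.00833333 → 9, 0.03426/0.00416667 → 8; chars 98.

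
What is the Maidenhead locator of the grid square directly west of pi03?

Longitude square 0; −1 → -1, wraps to 9, carry into field.
Longitude field P = 15; −1 → 14 = O.
The latitude characters are unchanged.

OI93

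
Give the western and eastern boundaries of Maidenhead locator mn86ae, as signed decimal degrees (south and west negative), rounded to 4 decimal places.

Field M=12, N=13: +12·20° lon, +13·10° lat → SW at lon 60°, lat 40°.
Square 8, 6: +8·2° lon, +6·1° lat → SW at lon 76°, lat 46°.
Subsquare a=0, e=4: +0·0.0833333° lon, +4·0.0416667° lat → SW at lon 76°, lat 46.1667°.
Cell spans 0.0833333° lon × 0.0416667° lat.
west 76.0000, east 76.0833.

76.0000, 76.0833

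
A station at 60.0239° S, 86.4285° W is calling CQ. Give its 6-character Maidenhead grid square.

Shift to the Maidenhead origin (180°W, 90°S): lon 93.5715, lat 29.9761.
Field: lon ⌊93.5715/20⌋ = 4 → E; lat ⌊29.9761/10⌋ = 2 → C.
Square: lon ⌊13.5715/2⌋ = 6; lat ⌊9.9761/1⌋ = 9.
Subsquare: lon ⌊1.5715/0.0833333⌋ = 18 → s; lat ⌊0.9761/0.0416667⌋ = 23 → x.

EC69sx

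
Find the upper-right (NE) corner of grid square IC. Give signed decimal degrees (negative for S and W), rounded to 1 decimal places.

Field I=8, C=2: +8·20° lon, +2·10° lat → SW at lon -20°, lat -70°.
Cell spans 20° lon × 10° lat. NE corner is SW corner plus one full cell.
latitude -60.0, longitude 0.0.

-60.0, 0.0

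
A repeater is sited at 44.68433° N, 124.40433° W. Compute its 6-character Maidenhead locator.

CN74tq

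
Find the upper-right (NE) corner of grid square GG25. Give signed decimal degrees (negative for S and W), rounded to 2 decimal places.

Field G=6, G=6: +6·20° lon, +6·10° lat → SW at lon -60°, lat -30°.
Square 2, 5: +2·2° lon, +5·1° lat → SW at lon -56°, lat -25°.
Cell spans 2° lon × 1° lat. NE corner is SW corner plus one full cell.
latitude -24.00, longitude -54.00.

-24.00, -54.00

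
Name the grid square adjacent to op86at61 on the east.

OP86at71

Longitude extended square 6; +1 → 7.
The latitude characters are unchanged.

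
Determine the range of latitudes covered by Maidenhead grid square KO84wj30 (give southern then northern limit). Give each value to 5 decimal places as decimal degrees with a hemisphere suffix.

Field K=10, O=14: +10·20° lon, +14·10° lat → SW at lon 20°, lat 50°.
Square 8, 4: +8·2° lon, +4·1° lat → SW at lon 36°, lat 54°.
Subsquare w=22, j=9: +22·0.0833333° lon, +9·0.0416667° lat → SW at lon 37.8333°, lat 54.375°.
Extended square 3, 0: +3·0.00833333° lon, +0·0.00416667° lat → SW at lon 37.8583°, lat 54.375°.
Cell spans 0.00833333° lon × 0.00416667° lat.
south 54.37500° N, north 54.37917° N.

54.37500° N, 54.37917° N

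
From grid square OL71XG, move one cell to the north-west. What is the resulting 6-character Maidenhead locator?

OL71wh

Longitude subsquare x = 23; −1 → 22 = w.
Latitude subsquare g = 6; +1 → 7 = h.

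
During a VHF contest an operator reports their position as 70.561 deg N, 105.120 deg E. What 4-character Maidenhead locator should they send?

OQ20

Shift to the Maidenhead origin (180°W, 90°S): lon 285.12, lat 160.56.
Field: lon ⌊285.12/20⌋ = 14 → O; lat ⌊160.56/10⌋ = 16 → Q.
Square: lon ⌊5.12/2⌋ = 2; lat ⌊0.56/1⌋ = 0.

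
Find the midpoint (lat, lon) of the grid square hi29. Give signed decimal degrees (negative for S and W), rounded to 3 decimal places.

-0.500, -35.000

Field H=7, I=8: +7·20° lon, +8·10° lat → SW at lon -40°, lat -10°.
Square 2, 9: +2·2° lon, +9·1° lat → SW at lon -36°, lat -1°.
Cell spans 2° lon × 1° lat. Centre is SW corner plus half of each.
latitude -0.500, longitude -35.000.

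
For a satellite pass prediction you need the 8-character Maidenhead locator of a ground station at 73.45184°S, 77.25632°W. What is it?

FB16in91

Add 180° to longitude and 90° to latitude: 102.74368, 16.54816.
Field: lon ⌊102.74368/20⌋ = 5 → F; lat ⌊16.54816/10⌋ = 1 → B.
Square: lon ⌊2.74368/2⌋ = 1; lat ⌊6.54816/1⌋ = 6.
Subsquare: lon ⌊0.74368/0.0833333⌋ = 8 → i; lat ⌊0.54816/0.0416667⌋ = 13 → n.
Extended square: lon ⌊0.07701/0.00833333⌋ = 9; lat ⌊0.00649/0.00416667⌋ = 1.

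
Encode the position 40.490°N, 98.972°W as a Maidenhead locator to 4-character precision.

EN00

Shift to the Maidenhead origin (180°W, 90°S): lon 81.03, lat 130.49.
Field: lon ⌊81.03/20⌋ = 4 → E; lat ⌊130.49/10⌋ = 13 → N.
Square: lon ⌊1.03/2⌋ = 0; lat ⌊0.49/1⌋ = 0.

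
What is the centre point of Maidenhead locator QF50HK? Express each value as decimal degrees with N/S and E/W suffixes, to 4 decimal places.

39.5625° S, 150.6250° E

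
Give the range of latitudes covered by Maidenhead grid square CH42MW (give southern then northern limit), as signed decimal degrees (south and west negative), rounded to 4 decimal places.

-17.0833, -17.0417

Field C=2, H=7: +2·20° lon, +7·10° lat → SW at lon -140°, lat -20°.
Square 4, 2: +4·2° lon, +2·1° lat → SW at lon -132°, lat -18°.
Subsquare m=12, w=22: +12·0.0833333° lon, +22·0.0416667° lat → SW at lon -131°, lat -17.0833°.
Cell spans 0.0833333° lon × 0.0416667° lat.
south -17.0833, north -17.0417.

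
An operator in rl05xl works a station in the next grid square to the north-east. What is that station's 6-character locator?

Longitude subsquare x = 23; +1 → 24, wraps to 0 = a, carry into square.
Longitude square 0; +1 → 1.
Latitude subsquare l = 11; +1 → 12 = m.

RL15am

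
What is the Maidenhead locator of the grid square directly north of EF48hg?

EF48hh

Latitude subsquare g = 6; +1 → 7 = h.
The longitude characters are unchanged.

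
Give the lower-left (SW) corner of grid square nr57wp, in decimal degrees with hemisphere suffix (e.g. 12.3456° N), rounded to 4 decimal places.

Field N=13, R=17: +13·20° lon, +17·10° lat → SW at lon 80°, lat 80°.
Square 5, 7: +5·2° lon, +7·1° lat → SW at lon 90°, lat 87°.
Subsquare w=22, p=15: +22·0.0833333° lon, +15·0.0416667° lat → SW at lon 91.8333°, lat 87.625°.
latitude 87.6250° N, longitude 91.8333° E.

87.6250° N, 91.8333° E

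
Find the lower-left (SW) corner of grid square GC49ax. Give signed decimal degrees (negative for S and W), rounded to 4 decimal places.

Field G=6, C=2: +6·20° lon, +2·10° lat → SW at lon -60°, lat -70°.
Square 4, 9: +4·2° lon, +9·1° lat → SW at lon -52°, lat -61°.
Subsquare a=0, x=23: +0·0.0833333° lon, +23·0.0416667° lat → SW at lon -52°, lat -60.0417°.
latitude -60.0417, longitude -52.0000.

-60.0417, -52.0000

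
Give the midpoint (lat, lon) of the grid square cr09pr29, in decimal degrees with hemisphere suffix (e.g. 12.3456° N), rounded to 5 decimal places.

89.74792° N, 138.72917° W

Field C=2, R=17: +2·20° lon, +17·10° lat → SW at lon -140°, lat 80°.
Square 0, 9: +0·2° lon, +9·1° lat → SW at lon -140°, lat 89°.
Subsquare p=15, r=17: +15·0.0833333° lon, +17·0.0416667° lat → SW at lon -138.75°, lat 89.7083°.
Extended square 2, 9: +2·0.00833333° lon, +9·0.00416667° lat → SW at lon -138.733°, lat 89.7458°.
Cell spans 0.00833333° lon × 0.00416667° lat. Centre is SW corner plus half of each.
latitude 89.74792° N, longitude 138.72917° W.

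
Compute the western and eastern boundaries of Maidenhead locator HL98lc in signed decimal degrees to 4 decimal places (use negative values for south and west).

-21.0833, -21.0000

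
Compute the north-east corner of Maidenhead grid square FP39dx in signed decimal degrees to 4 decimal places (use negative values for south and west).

70.0000, -73.6667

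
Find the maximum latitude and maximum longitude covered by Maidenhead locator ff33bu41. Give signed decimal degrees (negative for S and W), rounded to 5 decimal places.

-36.15833, -73.87500

Field F=5, F=5: +5·20° lon, +5·10° lat → SW at lon -80°, lat -40°.
Square 3, 3: +3·2° lon, +3·1° lat → SW at lon -74°, lat -37°.
Subsquare b=1, u=20: +1·0.0833333° lon, +20·0.0416667° lat → SW at lon -73.9167°, lat -36.1667°.
Extended square 4, 1: +4·0.00833333° lon, +1·0.00416667° lat → SW at lon -73.8833°, lat -36.1625°.
Cell spans 0.00833333° lon × 0.00416667° lat. NE corner is SW corner plus one full cell.
latitude -36.15833, longitude -73.87500.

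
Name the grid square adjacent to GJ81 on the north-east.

Longitude square 8; +1 → 9.
Latitude square 1; +1 → 2.

GJ92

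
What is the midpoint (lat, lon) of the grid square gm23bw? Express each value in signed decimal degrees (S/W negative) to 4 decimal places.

33.9375, -55.8750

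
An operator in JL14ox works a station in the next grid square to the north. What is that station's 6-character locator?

JL15oa

Latitude subsquare x = 23; +1 → 24, wraps to 0 = a, carry into square.
Latitude square 4; +1 → 5.
The longitude characters are unchanged.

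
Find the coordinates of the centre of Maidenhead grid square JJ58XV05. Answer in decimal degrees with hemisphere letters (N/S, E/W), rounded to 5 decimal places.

8.89792° N, 11.92083° E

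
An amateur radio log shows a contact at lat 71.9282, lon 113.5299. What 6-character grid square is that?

Shift to the Maidenhead origin (180°W, 90°S): lon 293.5299, lat 161.9282.
Field: lon ⌊293.5299/20⌋ = 14 → O; lat ⌊161.9282/10⌋ = 16 → Q.
Square: lon ⌊13.5299/2⌋ = 6; lat ⌊1.9282/1⌋ = 1.
Subsquare: lon ⌊1.5299/0.0833333⌋ = 18 → s; lat ⌊0.9282/0.0416667⌋ = 22 → w.

OQ61sw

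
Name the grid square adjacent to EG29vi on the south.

EG29vh

Latitude subsquare i = 8; −1 → 7 = h.
The longitude characters are unchanged.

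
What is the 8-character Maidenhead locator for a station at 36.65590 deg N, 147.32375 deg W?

Shift to the Maidenhead origin (180°W, 90°S): lon 32.67625, lat 126.65590.
Field: lon ⌊32.67625/20⌋ = 1 → B; lat ⌊126.65590/10⌋ = 12 → M.
Square: lon ⌊12.67625/2⌋ = 6; lat ⌊6.65590/1⌋ = 6.
Subsquare: lon ⌊0.67625/0.0833333⌋ = 8 → i; lat ⌊0.65590/0.0416667⌋ = 15 → p.
Extended square: lon ⌊0.00958/0.00833333⌋ = 1; lat ⌊0.03090/0.00416667⌋ = 7.

BM66ip17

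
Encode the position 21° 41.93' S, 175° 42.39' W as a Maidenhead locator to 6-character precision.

AG28dh

Add 180° to longitude and 90° to latitude: 4.2935, 68.3012.
Field: lon ⌊4.2935/20⌋ = 0 → A; lat ⌊68.3012/10⌋ = 6 → G.
Square: lon ⌊4.2935/2⌋ = 2; lat ⌊8.3012/1⌋ = 8.
Subsquare: lon ⌊0.2935/0.0833333⌋ = 3 → d; lat ⌊0.3012/0.0416667⌋ = 7 → h.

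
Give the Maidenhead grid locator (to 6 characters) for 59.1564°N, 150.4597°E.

Offset from 180°W / 90°S: lon 330.4597°, lat 149.1564°.
Field: 330.4597/20 → 16 → Q, 149.1564/10 → 14 → O; chars QO.
Square: 10.4597/2 → 5, 9.1564/1 → 9; chars 59.
Subsquare: 0.4597/0.0833333 → 5 → f, 0.1564/0.0416667 → 3 → d; chars fd.

QO59fd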